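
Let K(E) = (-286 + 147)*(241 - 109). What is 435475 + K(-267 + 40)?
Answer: 417127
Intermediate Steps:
K(E) = -18348 (K(E) = -139*132 = -18348)
435475 + K(-267 + 40) = 435475 - 18348 = 417127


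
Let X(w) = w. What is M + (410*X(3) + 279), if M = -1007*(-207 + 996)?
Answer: -793014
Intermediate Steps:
M = -794523 (M = -1007*789 = -794523)
M + (410*X(3) + 279) = -794523 + (410*3 + 279) = -794523 + (1230 + 279) = -794523 + 1509 = -793014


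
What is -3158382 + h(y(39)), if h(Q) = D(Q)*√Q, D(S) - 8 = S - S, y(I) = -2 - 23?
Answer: -3158382 + 40*I ≈ -3.1584e+6 + 40.0*I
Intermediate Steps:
y(I) = -25
D(S) = 8 (D(S) = 8 + (S - S) = 8 + 0 = 8)
h(Q) = 8*√Q
-3158382 + h(y(39)) = -3158382 + 8*√(-25) = -3158382 + 8*(5*I) = -3158382 + 40*I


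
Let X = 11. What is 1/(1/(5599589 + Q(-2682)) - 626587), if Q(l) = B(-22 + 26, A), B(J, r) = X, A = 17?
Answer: -5599600/3508636565199 ≈ -1.5959e-6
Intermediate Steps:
B(J, r) = 11
Q(l) = 11
1/(1/(5599589 + Q(-2682)) - 626587) = 1/(1/(5599589 + 11) - 626587) = 1/(1/5599600 - 626587) = 1/(-3508636565199/5599600) = -5599600/3508636565199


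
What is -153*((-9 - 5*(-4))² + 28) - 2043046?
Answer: -2065843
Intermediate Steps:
-153*((-9 - 5*(-4))² + 28) - 2043046 = -153*((-9 + 20)² + 28) - 2043046 = -153*(11² + 28) - 2043046 = -153*(121 + 28) - 2043046 = -153*149 - 2043046 = -22797 - 2043046 = -2065843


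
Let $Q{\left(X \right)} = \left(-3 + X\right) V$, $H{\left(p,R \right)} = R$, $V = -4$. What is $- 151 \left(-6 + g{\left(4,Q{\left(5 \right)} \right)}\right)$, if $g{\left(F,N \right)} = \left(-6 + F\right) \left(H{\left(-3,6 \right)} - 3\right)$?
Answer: $1812$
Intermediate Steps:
$Q{\left(X \right)} = 12 - 4 X$ ($Q{\left(X \right)} = \left(-3 + X\right) \left(-4\right) = 12 - 4 X$)
$g{\left(F,N \right)} = -18 + 3 F$ ($g{\left(F,N \right)} = \left(-6 + F\right) \left(6 - 3\right) = \left(-6 + F\right) 3 = -18 + 3 F$)
$- 151 \left(-6 + g{\left(4,Q{\left(5 \right)} \right)}\right) = - 151 \left(-6 + \left(-18 + 3 \cdot 4\right)\right) = - 151 \left(-6 + \left(-18 + 12\right)\right) = - 151 \left(-6 - 6\right) = \left(-151\right) \left(-12\right) = 1812$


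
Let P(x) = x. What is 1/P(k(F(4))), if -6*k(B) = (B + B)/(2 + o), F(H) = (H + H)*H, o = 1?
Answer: -9/32 ≈ -0.28125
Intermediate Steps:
F(H) = 2*H² (F(H) = (2*H)*H = 2*H²)
k(B) = -B/9 (k(B) = -(B + B)/(6*(2 + 1)) = -2*B/(6*3) = -B/9)
1/P(k(F(4))) = 1/(-2*4²/9) = 1/(-2*16/9) = 1/(-⅑*32) = 1/(-32/9) = -9/32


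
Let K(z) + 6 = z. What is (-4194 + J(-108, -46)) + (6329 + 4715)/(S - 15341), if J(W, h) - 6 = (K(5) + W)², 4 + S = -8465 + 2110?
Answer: 41731764/5425 ≈ 7692.5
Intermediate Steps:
S = -6359 (S = -4 + (-8465 + 2110) = -4 - 6355 = -6359)
K(z) = -6 + z
J(W, h) = 6 + (-1 + W)² (J(W, h) = 6 + ((-6 + 5) + W)² = 6 + (-1 + W)²)
(-4194 + J(-108, -46)) + (6329 + 4715)/(S - 15341) = (-4194 + (6 + (-1 - 108)²)) + (6329 + 4715)/(-6359 - 15341) = (-4194 + (6 + (-109)²)) + 11044/(-21700) = (-4194 + (6 + 11881)) + 11044*(-1/21700) = (-4194 + 11887) - 2761/5425 = 7693 - 2761/5425 = 41731764/5425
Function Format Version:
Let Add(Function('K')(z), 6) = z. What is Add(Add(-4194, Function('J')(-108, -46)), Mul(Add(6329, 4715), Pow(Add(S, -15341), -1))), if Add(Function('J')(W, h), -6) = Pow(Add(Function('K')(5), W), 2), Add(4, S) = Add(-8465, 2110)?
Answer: Rational(41731764, 5425) ≈ 7692.5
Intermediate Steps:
S = -6359 (S = Add(-4, Add(-8465, 2110)) = Add(-4, -6355) = -6359)
Function('K')(z) = Add(-6, z)
Function('J')(W, h) = Add(6, Pow(Add(-1, W), 2)) (Function('J')(W, h) = Add(6, Pow(Add(Add(-6, 5), W), 2)) = Add(6, Pow(Add(-1, W), 2)))
Add(Add(-4194, Function('J')(-108, -46)), Mul(Add(6329, 4715), Pow(Add(S, -15341), -1))) = Add(Add(-4194, Add(6, Pow(Add(-1, -108), 2))), Mul(Add(6329, 4715), Pow(Add(-6359, -15341), -1))) = Add(Add(-4194, Add(6, Pow(-109, 2))), Mul(11044, Pow(-21700, -1))) = Add(Add(-4194, Add(6, 11881)), Mul(11044, Rational(-1, 21700))) = Add(Add(-4194, 11887), Rational(-2761, 5425)) = Add(7693, Rational(-2761, 5425)) = Rational(41731764, 5425)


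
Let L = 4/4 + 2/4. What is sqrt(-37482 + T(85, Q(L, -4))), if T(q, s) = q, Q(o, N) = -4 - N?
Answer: I*sqrt(37397) ≈ 193.38*I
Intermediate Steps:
L = 3/2 (L = 4*(1/4) + 2*(1/4) = 1 + 1/2 = 3/2 ≈ 1.5000)
sqrt(-37482 + T(85, Q(L, -4))) = sqrt(-37482 + 85) = sqrt(-37397) = I*sqrt(37397)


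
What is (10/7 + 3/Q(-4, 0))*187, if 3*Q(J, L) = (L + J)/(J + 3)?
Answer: 19261/28 ≈ 687.89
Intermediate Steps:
Q(J, L) = (J + L)/(3*(3 + J)) (Q(J, L) = ((L + J)/(J + 3))/3 = ((J + L)/(3 + J))/3 = (J + L)/(3*(3 + J)))
(10/7 + 3/Q(-4, 0))*187 = (10/7 + 3/(((-4 + 0)/(3*(3 - 4)))))*187 = (10*(⅐) + 3/(((⅓)*(-4)/(-1))))*187 = (10/7 + 3/(((⅓)*(-1)*(-4))))*187 = (10/7 + 3/(4/3))*187 = (10/7 + 3*(¾))*187 = (10/7 + 9/4)*187 = (103/28)*187 = 19261/28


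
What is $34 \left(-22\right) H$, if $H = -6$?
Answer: $4488$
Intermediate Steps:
$34 \left(-22\right) H = 34 \left(-22\right) \left(-6\right) = \left(-748\right) \left(-6\right) = 4488$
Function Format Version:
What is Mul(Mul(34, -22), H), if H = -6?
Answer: 4488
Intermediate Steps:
Mul(Mul(34, -22), H) = Mul(Mul(34, -22), -6) = Mul(-748, -6) = 4488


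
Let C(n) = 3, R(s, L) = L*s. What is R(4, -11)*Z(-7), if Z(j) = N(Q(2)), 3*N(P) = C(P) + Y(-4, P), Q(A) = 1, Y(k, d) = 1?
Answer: -176/3 ≈ -58.667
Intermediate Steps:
N(P) = 4/3 (N(P) = (3 + 1)/3 = (⅓)*4 = 4/3)
Z(j) = 4/3
R(4, -11)*Z(-7) = -11*4*(4/3) = -44*4/3 = -176/3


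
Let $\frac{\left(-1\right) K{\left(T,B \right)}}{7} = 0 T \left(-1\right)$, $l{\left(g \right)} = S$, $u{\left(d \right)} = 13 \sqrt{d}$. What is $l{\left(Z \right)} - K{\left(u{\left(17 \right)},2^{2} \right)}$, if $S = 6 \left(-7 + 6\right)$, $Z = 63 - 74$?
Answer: $-6$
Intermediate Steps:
$Z = -11$
$S = -6$ ($S = 6 \left(-1\right) = -6$)
$l{\left(g \right)} = -6$
$K{\left(T,B \right)} = 0$ ($K{\left(T,B \right)} = - 7 \cdot 0 T \left(-1\right) = - 7 \cdot 0 \left(-1\right) = \left(-7\right) 0 = 0$)
$l{\left(Z \right)} - K{\left(u{\left(17 \right)},2^{2} \right)} = -6 - 0 = -6 + 0 = -6$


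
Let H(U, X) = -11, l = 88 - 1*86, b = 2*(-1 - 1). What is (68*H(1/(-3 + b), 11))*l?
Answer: -1496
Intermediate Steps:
b = -4 (b = 2*(-2) = -4)
l = 2 (l = 88 - 86 = 2)
(68*H(1/(-3 + b), 11))*l = (68*(-11))*2 = -748*2 = -1496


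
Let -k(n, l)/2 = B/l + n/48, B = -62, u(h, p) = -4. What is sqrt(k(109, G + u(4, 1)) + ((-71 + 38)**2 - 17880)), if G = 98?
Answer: I*sqrt(5342175006)/564 ≈ 129.59*I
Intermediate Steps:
k(n, l) = 124/l - n/24 (k(n, l) = -2*(-62/l + n/48) = 124/l - n/24)
sqrt(k(109, G + u(4, 1)) + ((-71 + 38)**2 - 17880)) = sqrt((124/(98 - 4) - 1/24*109) + ((-71 + 38)**2 - 17880)) = sqrt((124/94 - 109/24) + ((-33)**2 - 17880)) = sqrt((124*(1/94) - 109/24) + (1089 - 17880)) = sqrt((62/47 - 109/24) - 16791) = sqrt(-3635/1128 - 16791) = sqrt(-18943883/1128) = I*sqrt(5342175006)/564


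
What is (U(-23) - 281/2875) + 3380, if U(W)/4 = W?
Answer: 9452719/2875 ≈ 3287.9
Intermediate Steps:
U(W) = 4*W
(U(-23) - 281/2875) + 3380 = (4*(-23) - 281/2875) + 3380 = (-92 - 281*1/2875) + 3380 = (-92 - 281/2875) + 3380 = -264781/2875 + 3380 = 9452719/2875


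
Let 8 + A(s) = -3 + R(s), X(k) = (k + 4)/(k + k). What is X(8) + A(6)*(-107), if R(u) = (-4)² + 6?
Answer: -4705/4 ≈ -1176.3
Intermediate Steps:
R(u) = 22 (R(u) = 16 + 6 = 22)
X(k) = (4 + k)/(2*k) (X(k) = (4 + k)/((2*k)) = (4 + k)*(1/(2*k)) = (4 + k)/(2*k))
A(s) = 11 (A(s) = -8 + (-3 + 22) = -8 + 19 = 11)
X(8) + A(6)*(-107) = (½)*(4 + 8)/8 + 11*(-107) = (½)*(⅛)*12 - 1177 = ¾ - 1177 = -4705/4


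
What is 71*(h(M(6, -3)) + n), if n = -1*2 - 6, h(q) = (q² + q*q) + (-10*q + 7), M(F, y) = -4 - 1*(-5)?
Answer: -639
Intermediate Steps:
M(F, y) = 1 (M(F, y) = -4 + 5 = 1)
h(q) = 7 - 10*q + 2*q² (h(q) = (q² + q²) + (7 - 10*q) = 2*q² + (7 - 10*q) = 7 - 10*q + 2*q²)
n = -8 (n = -2 - 6 = -8)
71*(h(M(6, -3)) + n) = 71*((7 - 10*1 + 2*1²) - 8) = 71*((7 - 10 + 2*1) - 8) = 71*((7 - 10 + 2) - 8) = 71*(-1 - 8) = 71*(-9) = -639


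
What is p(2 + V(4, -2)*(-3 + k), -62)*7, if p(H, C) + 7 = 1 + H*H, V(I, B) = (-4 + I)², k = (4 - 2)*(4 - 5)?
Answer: -14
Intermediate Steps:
k = -2 (k = 2*(-1) = -2)
p(H, C) = -6 + H² (p(H, C) = -7 + (1 + H*H) = -7 + (1 + H²) = -6 + H²)
p(2 + V(4, -2)*(-3 + k), -62)*7 = (-6 + (2 + (-4 + 4)²*(-3 - 2))²)*7 = (-6 + (2 + 0²*(-5))²)*7 = (-6 + (2 + 0*(-5))²)*7 = (-6 + (2 + 0)²)*7 = (-6 + 2²)*7 = (-6 + 4)*7 = -2*7 = -14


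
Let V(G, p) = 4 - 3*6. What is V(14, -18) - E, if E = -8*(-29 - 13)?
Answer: -350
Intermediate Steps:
V(G, p) = -14 (V(G, p) = 4 - 18 = -14)
E = 336 (E = -8*(-42) = 336)
V(14, -18) - E = -14 - 1*336 = -14 - 336 = -350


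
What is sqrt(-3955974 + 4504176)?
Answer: sqrt(548202) ≈ 740.41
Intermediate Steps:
sqrt(-3955974 + 4504176) = sqrt(548202)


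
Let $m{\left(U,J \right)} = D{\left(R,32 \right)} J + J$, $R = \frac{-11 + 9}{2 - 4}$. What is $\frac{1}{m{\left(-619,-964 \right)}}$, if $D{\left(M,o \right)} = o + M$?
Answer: $- \frac{1}{32776} \approx -3.051 \cdot 10^{-5}$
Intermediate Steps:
$R = 1$ ($R = - \frac{2}{-2} = \left(-2\right) \left(- \frac{1}{2}\right) = 1$)
$D{\left(M,o \right)} = M + o$
$m{\left(U,J \right)} = 34 J$ ($m{\left(U,J \right)} = \left(1 + 32\right) J + J = 33 J + J = 34 J$)
$\frac{1}{m{\left(-619,-964 \right)}} = \frac{1}{34 \left(-964\right)} = \frac{1}{-32776} = - \frac{1}{32776}$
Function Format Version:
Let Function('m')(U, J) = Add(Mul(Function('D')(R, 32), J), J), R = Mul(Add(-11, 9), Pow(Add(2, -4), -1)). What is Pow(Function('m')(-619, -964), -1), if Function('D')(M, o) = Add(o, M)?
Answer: Rational(-1, 32776) ≈ -3.0510e-5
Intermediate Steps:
R = 1 (R = Mul(-2, Pow(-2, -1)) = Mul(-2, Rational(-1, 2)) = 1)
Function('D')(M, o) = Add(M, o)
Function('m')(U, J) = Mul(34, J) (Function('m')(U, J) = Add(Mul(Add(1, 32), J), J) = Add(Mul(33, J), J) = Mul(34, J))
Pow(Function('m')(-619, -964), -1) = Pow(Mul(34, -964), -1) = Pow(-32776, -1) = Rational(-1, 32776)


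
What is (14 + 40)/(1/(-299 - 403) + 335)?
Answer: 37908/235169 ≈ 0.16119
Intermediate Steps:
(14 + 40)/(1/(-299 - 403) + 335) = 54/(1/(-702) + 335) = 54/(-1/702 + 335) = 54/(235169/702) = 54*(702/235169) = 37908/235169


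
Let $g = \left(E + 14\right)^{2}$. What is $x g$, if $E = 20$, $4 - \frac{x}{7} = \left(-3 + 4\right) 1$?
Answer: $24276$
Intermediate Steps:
$x = 21$ ($x = 28 - 7 \left(-3 + 4\right) 1 = 28 - 7 \cdot 1 \cdot 1 = 28 - 7 = 21$)
$g = 1156$ ($g = \left(20 + 14\right)^{2} = 34^{2} = 1156$)
$x g = 21 \cdot 1156 = 24276$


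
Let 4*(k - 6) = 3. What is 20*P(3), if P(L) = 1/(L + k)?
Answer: 80/39 ≈ 2.0513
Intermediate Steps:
k = 27/4 (k = 6 + (¼)*3 = 6 + ¾ = 27/4 ≈ 6.7500)
P(L) = 1/(27/4 + L) (P(L) = 1/(L + 27/4) = 1/(27/4 + L))
20*P(3) = 20*(4/(27 + 4*3)) = 20*(4/(27 + 12)) = 20*(4/39) = 80/39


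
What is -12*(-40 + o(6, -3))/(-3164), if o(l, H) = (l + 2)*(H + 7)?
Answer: -24/791 ≈ -0.030341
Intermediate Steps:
o(l, H) = (2 + l)*(7 + H)
-12*(-40 + o(6, -3))/(-3164) = -12*(-40 + (14 + 2*(-3) + 7*6 - 3*6))/(-3164) = -12*(-40 + (14 - 6 + 42 - 18))*(-1/3164) = -12*(-40 + 32)*(-1/3164) = -12*(-8)*(-1/3164) = 96*(-1/3164) = -24/791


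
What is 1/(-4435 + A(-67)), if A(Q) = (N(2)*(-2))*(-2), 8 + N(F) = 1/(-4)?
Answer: -1/4468 ≈ -0.00022381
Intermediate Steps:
N(F) = -33/4 (N(F) = -8 + 1/(-4) = -8 - ¼ = -33/4)
A(Q) = -33 (A(Q) = -33/4*(-2)*(-2) = (33/2)*(-2) = -33)
1/(-4435 + A(-67)) = 1/(-4435 - 33) = 1/(-4468) = -1/4468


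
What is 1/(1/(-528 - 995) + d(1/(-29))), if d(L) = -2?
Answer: -1523/3047 ≈ -0.49984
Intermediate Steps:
1/(1/(-528 - 995) + d(1/(-29))) = 1/(1/(-528 - 995) - 2) = 1/(1/(-1523) - 2) = 1/(-1/1523 - 2) = 1/(-3047/1523) = -1523/3047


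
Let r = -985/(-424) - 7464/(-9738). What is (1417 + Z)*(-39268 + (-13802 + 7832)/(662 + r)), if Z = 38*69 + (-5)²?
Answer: -14611212966325376/91536547 ≈ -1.5962e+8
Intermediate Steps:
r = 2126111/688152 (r = -985*(-1/424) - 7464*(-1/9738) = 985/424 + 1244/1623 = 2126111/688152 ≈ 3.0896)
Z = 2647 (Z = 2622 + 25 = 2647)
(1417 + Z)*(-39268 + (-13802 + 7832)/(662 + r)) = (1417 + 2647)*(-39268 + (-13802 + 7832)/(662 + 2126111/688152)) = 4064*(-39268 - 5970/457682735/688152) = 4064*(-39268 - 5970*688152/457682735) = 4064*(-39268 - 821653488/91536547) = 4064*(-3595278781084/91536547) = -14611212966325376/91536547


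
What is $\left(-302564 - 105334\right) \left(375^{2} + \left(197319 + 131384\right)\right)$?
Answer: $-191437952544$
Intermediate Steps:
$\left(-302564 - 105334\right) \left(375^{2} + \left(197319 + 131384\right)\right) = - 407898 \left(140625 + 328703\right) = \left(-407898\right) 469328 = -191437952544$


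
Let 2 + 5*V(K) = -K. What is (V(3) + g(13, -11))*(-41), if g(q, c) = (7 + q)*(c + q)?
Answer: -1599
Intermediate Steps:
V(K) = -2/5 - K/5 (V(K) = -2/5 + (-K)/5 = -2/5 - K/5)
(V(3) + g(13, -11))*(-41) = ((-2/5 - 1/5*3) + (13**2 + 7*(-11) + 7*13 - 11*13))*(-41) = ((-2/5 - 3/5) + (169 - 77 + 91 - 143))*(-41) = (-1 + 40)*(-41) = 39*(-41) = -1599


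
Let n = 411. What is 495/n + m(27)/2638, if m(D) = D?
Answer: 438969/361406 ≈ 1.2146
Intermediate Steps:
495/n + m(27)/2638 = 495/411 + 27/2638 = 495*(1/411) + 27*(1/2638) = 165/137 + 27/2638 = 438969/361406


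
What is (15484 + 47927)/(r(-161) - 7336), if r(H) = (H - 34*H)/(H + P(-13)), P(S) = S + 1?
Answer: -10970103/1274441 ≈ -8.6078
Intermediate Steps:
P(S) = 1 + S
r(H) = -33*H/(-12 + H) (r(H) = (H - 34*H)/(H + (1 - 13)) = (-33*H)/(H - 12) = (-33*H)/(-12 + H) = -33*H/(-12 + H))
(15484 + 47927)/(r(-161) - 7336) = (15484 + 47927)/(-33*(-161)/(-12 - 161) - 7336) = 63411/(-33*(-161)/(-173) - 7336) = 63411/(-33*(-161)*(-1/173) - 7336) = 63411/(-5313/173 - 7336) = 63411/(-1274441/173) = 63411*(-173/1274441) = -10970103/1274441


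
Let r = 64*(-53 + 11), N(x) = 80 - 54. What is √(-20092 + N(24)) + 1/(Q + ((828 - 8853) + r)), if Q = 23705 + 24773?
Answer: 1/37765 + I*√20066 ≈ 2.648e-5 + 141.65*I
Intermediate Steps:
N(x) = 26
Q = 48478
r = -2688 (r = 64*(-42) = -2688)
√(-20092 + N(24)) + 1/(Q + ((828 - 8853) + r)) = √(-20092 + 26) + 1/(48478 + ((828 - 8853) - 2688)) = √(-20066) + 1/(48478 + (-8025 - 2688)) = I*√20066 + 1/(48478 - 10713) = I*√20066 + 1/37765 = 1/37765 + I*√20066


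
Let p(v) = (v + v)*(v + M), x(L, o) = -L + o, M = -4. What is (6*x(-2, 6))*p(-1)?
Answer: 480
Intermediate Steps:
x(L, o) = o - L
p(v) = 2*v*(-4 + v) (p(v) = (v + v)*(v - 4) = (2*v)*(-4 + v) = 2*v*(-4 + v))
(6*x(-2, 6))*p(-1) = (6*(6 - 1*(-2)))*(2*(-1)*(-4 - 1)) = (6*(6 + 2))*(2*(-1)*(-5)) = (6*8)*10 = 48*10 = 480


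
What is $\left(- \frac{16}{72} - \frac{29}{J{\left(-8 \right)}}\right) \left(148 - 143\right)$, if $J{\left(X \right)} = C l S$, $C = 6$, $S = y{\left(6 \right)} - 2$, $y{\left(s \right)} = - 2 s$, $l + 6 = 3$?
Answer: $- \frac{425}{252} \approx -1.6865$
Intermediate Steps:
$l = -3$ ($l = -6 + 3 = -3$)
$S = -14$ ($S = \left(-2\right) 6 - 2 = -12 - 2 = -14$)
$J{\left(X \right)} = 252$ ($J{\left(X \right)} = 6 \left(-3\right) \left(-14\right) = \left(-18\right) \left(-14\right) = 252$)
$\left(- \frac{16}{72} - \frac{29}{J{\left(-8 \right)}}\right) \left(148 - 143\right) = \left(- \frac{16}{72} - \frac{29}{252}\right) \left(148 - 143\right) = \left(\left(-16\right) \frac{1}{72} - \frac{29}{252}\right) 5 = \left(- \frac{2}{9} - \frac{29}{252}\right) 5 = \left(- \frac{85}{252}\right) 5 = - \frac{425}{252}$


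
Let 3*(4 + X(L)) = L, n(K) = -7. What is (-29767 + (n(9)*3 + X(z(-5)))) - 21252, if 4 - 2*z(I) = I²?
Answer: -102095/2 ≈ -51048.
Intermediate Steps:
z(I) = 2 - I²/2
X(L) = -4 + L/3
(-29767 + (n(9)*3 + X(z(-5)))) - 21252 = (-29767 + (-7*3 + (-4 + (2 - ½*(-5)²)/3))) - 21252 = (-29767 + (-21 + (-4 + (2 - ½*25)/3))) - 21252 = (-29767 + (-21 + (-4 + (2 - 25/2)/3))) - 21252 = (-29767 + (-21 + (-4 + (⅓)*(-21/2)))) - 21252 = (-29767 + (-21 + (-4 - 7/2))) - 21252 = (-29767 + (-21 - 15/2)) - 21252 = (-29767 - 57/2) - 21252 = -59591/2 - 21252 = -102095/2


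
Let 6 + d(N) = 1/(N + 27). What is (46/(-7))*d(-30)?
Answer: 874/21 ≈ 41.619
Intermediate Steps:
d(N) = -6 + 1/(27 + N) (d(N) = -6 + 1/(N + 27) = -6 + 1/(27 + N))
(46/(-7))*d(-30) = (46/(-7))*((-161 - 6*(-30))/(27 - 30)) = (46*(-⅐))*((-161 + 180)/(-3)) = -(-46)*19/21 = -46/7*(-19/3) = 874/21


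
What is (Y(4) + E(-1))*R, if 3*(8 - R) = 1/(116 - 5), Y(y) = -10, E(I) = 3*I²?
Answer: -18641/333 ≈ -55.979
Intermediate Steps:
R = 2663/333 (R = 8 - 1/(3*(116 - 5)) = 8 - ⅓/111 = 8 - ⅓*1/111 = 8 - 1/333 = 2663/333 ≈ 7.9970)
(Y(4) + E(-1))*R = (-10 + 3*(-1)²)*(2663/333) = (-10 + 3*1)*(2663/333) = (-10 + 3)*(2663/333) = -7*2663/333 = -18641/333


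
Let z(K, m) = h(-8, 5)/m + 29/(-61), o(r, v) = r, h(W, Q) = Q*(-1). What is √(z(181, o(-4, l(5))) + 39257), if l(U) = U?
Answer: √584312717/122 ≈ 198.14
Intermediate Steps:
h(W, Q) = -Q
z(K, m) = -29/61 - 5/m (z(K, m) = (-1*5)/m + 29/(-61) = -5/m + 29*(-1/61) = -5/m - 29/61 = -29/61 - 5/m)
√(z(181, o(-4, l(5))) + 39257) = √((-29/61 - 5/(-4)) + 39257) = √((-29/61 - 5*(-¼)) + 39257) = √((-29/61 + 5/4) + 39257) = √(189/244 + 39257) = √(9578897/244) = √584312717/122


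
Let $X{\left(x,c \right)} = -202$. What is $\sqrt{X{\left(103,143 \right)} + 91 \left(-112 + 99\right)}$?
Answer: $i \sqrt{1385} \approx 37.216 i$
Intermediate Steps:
$\sqrt{X{\left(103,143 \right)} + 91 \left(-112 + 99\right)} = \sqrt{-202 + 91 \left(-112 + 99\right)} = \sqrt{-202 + 91 \left(-13\right)} = \sqrt{-202 - 1183} = \sqrt{-1385} = i \sqrt{1385}$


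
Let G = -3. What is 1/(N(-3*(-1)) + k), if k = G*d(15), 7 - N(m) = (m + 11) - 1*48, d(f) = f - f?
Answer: 1/41 ≈ 0.024390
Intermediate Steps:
d(f) = 0
N(m) = 44 - m (N(m) = 7 - ((m + 11) - 1*48) = 7 - ((11 + m) - 48) = 7 - (-37 + m) = 7 + (37 - m) = 44 - m)
k = 0 (k = -3*0 = 0)
1/(N(-3*(-1)) + k) = 1/((44 - (-3)*(-1)) + 0) = 1/((44 - 1*3) + 0) = 1/((44 - 3) + 0) = 1/(41 + 0) = 1/41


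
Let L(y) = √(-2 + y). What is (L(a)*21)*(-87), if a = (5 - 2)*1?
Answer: -1827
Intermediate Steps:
a = 3 (a = 3*1 = 3)
(L(a)*21)*(-87) = (√(-2 + 3)*21)*(-87) = (√1*21)*(-87) = (1*21)*(-87) = 21*(-87) = -1827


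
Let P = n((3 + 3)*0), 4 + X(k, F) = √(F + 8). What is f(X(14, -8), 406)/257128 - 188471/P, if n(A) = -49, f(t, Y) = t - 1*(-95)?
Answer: 48461175747/12599272 ≈ 3846.3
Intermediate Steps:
X(k, F) = -4 + √(8 + F) (X(k, F) = -4 + √(F + 8) = -4 + √(8 + F))
f(t, Y) = 95 + t (f(t, Y) = t + 95 = 95 + t)
P = -49
f(X(14, -8), 406)/257128 - 188471/P = (95 + (-4 + √(8 - 8)))/257128 - 188471/(-49) = (95 + (-4 + √0))*(1/257128) - 188471*(-1/49) = (95 + (-4 + 0))*(1/257128) + 188471/49 = (95 - 4)*(1/257128) + 188471/49 = 91*(1/257128) + 188471/49 = 91/257128 + 188471/49 = 48461175747/12599272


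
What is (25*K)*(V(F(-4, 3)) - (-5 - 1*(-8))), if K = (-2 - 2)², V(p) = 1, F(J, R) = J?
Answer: -800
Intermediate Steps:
K = 16 (K = (-4)² = 16)
(25*K)*(V(F(-4, 3)) - (-5 - 1*(-8))) = (25*16)*(1 - (-5 - 1*(-8))) = 400*(1 - (-5 + 8)) = 400*(1 - 1*3) = 400*(1 - 3) = 400*(-2) = -800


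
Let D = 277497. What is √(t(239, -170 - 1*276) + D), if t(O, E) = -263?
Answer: √277234 ≈ 526.53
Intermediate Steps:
√(t(239, -170 - 1*276) + D) = √(-263 + 277497) = √277234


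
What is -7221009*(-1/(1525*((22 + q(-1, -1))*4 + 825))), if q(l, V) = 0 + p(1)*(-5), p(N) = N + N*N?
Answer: 2407003/443775 ≈ 5.4239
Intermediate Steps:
p(N) = N + N²
q(l, V) = -10 (q(l, V) = 0 + (1*(1 + 1))*(-5) = 0 + (1*2)*(-5) = 0 + 2*(-5) = 0 - 10 = -10)
-7221009*(-1/(1525*((22 + q(-1, -1))*4 + 825))) = -7221009*(-1/(1525*((22 - 10)*4 + 825))) = -7221009*(-1/(1525*(12*4 + 825))) = -7221009*(-1/(1525*(48 + 825))) = -7221009/(873*(-1525)) = -7221009/(-1331325) = -7221009*(-1/1331325) = 2407003/443775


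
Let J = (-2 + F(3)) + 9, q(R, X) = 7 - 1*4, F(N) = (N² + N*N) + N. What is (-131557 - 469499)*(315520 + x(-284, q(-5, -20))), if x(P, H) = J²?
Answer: -190116417024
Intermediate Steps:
F(N) = N + 2*N² (F(N) = (N² + N²) + N = 2*N² + N = N + 2*N²)
q(R, X) = 3 (q(R, X) = 7 - 4 = 3)
J = 28 (J = (-2 + 3*(1 + 2*3)) + 9 = (-2 + 3*(1 + 6)) + 9 = (-2 + 3*7) + 9 = (-2 + 21) + 9 = 19 + 9 = 28)
x(P, H) = 784 (x(P, H) = 28² = 784)
(-131557 - 469499)*(315520 + x(-284, q(-5, -20))) = (-131557 - 469499)*(315520 + 784) = -601056*316304 = -190116417024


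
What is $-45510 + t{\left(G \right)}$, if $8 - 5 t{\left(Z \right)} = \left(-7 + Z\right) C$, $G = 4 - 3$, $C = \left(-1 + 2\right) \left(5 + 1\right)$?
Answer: $- \frac{227506}{5} \approx -45501.0$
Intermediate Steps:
$C = 6$ ($C = 1 \cdot 6 = 6$)
$G = 1$ ($G = 4 - 3 = 1$)
$t{\left(Z \right)} = 10 - \frac{6 Z}{5}$ ($t{\left(Z \right)} = \frac{8}{5} - \frac{\left(-7 + Z\right) 6}{5} = \frac{8}{5} - \frac{-42 + 6 Z}{5} = \frac{8}{5} - \left(- \frac{42}{5} + \frac{6 Z}{5}\right) = 10 - \frac{6 Z}{5}$)
$-45510 + t{\left(G \right)} = -45510 + \left(10 - \frac{6}{5}\right) = -45510 + \frac{44}{5} = - \frac{227506}{5}$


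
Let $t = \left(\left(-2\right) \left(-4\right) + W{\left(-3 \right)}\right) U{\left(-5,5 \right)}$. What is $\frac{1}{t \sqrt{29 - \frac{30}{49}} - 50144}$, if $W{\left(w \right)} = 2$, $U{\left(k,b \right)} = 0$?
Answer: $- \frac{1}{50144} \approx -1.9943 \cdot 10^{-5}$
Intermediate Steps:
$t = 0$ ($t = \left(\left(-2\right) \left(-4\right) + 2\right) 0 = \left(8 + 2\right) 0 = 10 \cdot 0 = 0$)
$\frac{1}{t \sqrt{29 - \frac{30}{49}} - 50144} = \frac{1}{0 \sqrt{29 - \frac{30}{49}} - 50144} = \frac{1}{0 \sqrt{\frac{1391}{49}} - 50144} = \frac{1}{0 \frac{\sqrt{1391}}{7} - 50144} = \frac{1}{0 - 50144} = \frac{1}{-50144} = - \frac{1}{50144}$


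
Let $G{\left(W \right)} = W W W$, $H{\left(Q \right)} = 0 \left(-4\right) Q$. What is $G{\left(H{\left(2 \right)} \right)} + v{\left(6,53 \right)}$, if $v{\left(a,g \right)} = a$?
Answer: $6$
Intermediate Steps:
$H{\left(Q \right)} = 0$ ($H{\left(Q \right)} = 0 Q = 0$)
$G{\left(W \right)} = W^{3}$ ($G{\left(W \right)} = W^{2} W = W^{3}$)
$G{\left(H{\left(2 \right)} \right)} + v{\left(6,53 \right)} = 0^{3} + 6 = 0 + 6 = 6$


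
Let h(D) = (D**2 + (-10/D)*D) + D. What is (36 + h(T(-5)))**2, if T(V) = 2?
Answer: 1024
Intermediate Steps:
h(D) = -10 + D + D**2 (h(D) = (D**2 - 10) + D = (-10 + D**2) + D = -10 + D + D**2)
(36 + h(T(-5)))**2 = (36 + (-10 + 2 + 2**2))**2 = (36 + (-10 + 2 + 4))**2 = (36 - 4)**2 = 32**2 = 1024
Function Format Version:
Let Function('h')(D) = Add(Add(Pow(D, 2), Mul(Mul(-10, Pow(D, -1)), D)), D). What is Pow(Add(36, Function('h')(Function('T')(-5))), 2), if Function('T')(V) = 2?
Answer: 1024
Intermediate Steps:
Function('h')(D) = Add(-10, D, Pow(D, 2)) (Function('h')(D) = Add(Add(Pow(D, 2), -10), D) = Add(Add(-10, Pow(D, 2)), D) = Add(-10, D, Pow(D, 2)))
Pow(Add(36, Function('h')(Function('T')(-5))), 2) = Pow(Add(36, Add(-10, 2, Pow(2, 2))), 2) = Pow(Add(36, Add(-10, 2, 4)), 2) = Pow(Add(36, -4), 2) = Pow(32, 2) = 1024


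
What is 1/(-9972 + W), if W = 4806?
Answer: -1/5166 ≈ -0.00019357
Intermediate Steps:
1/(-9972 + W) = 1/(-9972 + 4806) = 1/(-5166) = -1/5166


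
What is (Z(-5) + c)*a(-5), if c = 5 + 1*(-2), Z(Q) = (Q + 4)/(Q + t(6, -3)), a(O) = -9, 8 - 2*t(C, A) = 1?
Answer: -33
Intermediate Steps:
t(C, A) = 7/2 (t(C, A) = 4 - ½*1 = 4 - ½ = 7/2)
Z(Q) = (4 + Q)/(7/2 + Q) (Z(Q) = (Q + 4)/(Q + 7/2) = (4 + Q)/(7/2 + Q))
c = 3 (c = 5 - 2 = 3)
(Z(-5) + c)*a(-5) = (2*(4 - 5)/(7 + 2*(-5)) + 3)*(-9) = (2*(-1)/(7 - 10) + 3)*(-9) = (2*(-1)/(-3) + 3)*(-9) = (2*(-⅓)*(-1) + 3)*(-9) = (⅔ + 3)*(-9) = (11/3)*(-9) = -33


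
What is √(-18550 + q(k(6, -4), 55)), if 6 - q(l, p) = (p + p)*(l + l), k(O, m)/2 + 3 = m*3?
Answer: 2*I*√2986 ≈ 109.29*I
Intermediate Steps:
k(O, m) = -6 + 6*m (k(O, m) = -6 + 2*(m*3) = -6 + 2*(3*m) = -6 + 6*m)
q(l, p) = 6 - 4*l*p (q(l, p) = 6 - (p + p)*(l + l) = 6 - 2*p*2*l = 6 - 4*l*p)
√(-18550 + q(k(6, -4), 55)) = √(-18550 + (6 - 4*(-6 + 6*(-4))*55)) = √(-18550 + (6 - 4*(-6 - 24)*55)) = √(-18550 + (6 - 4*(-30)*55)) = √(-18550 + (6 + 6600)) = √(-18550 + 6606) = √(-11944) = 2*I*√2986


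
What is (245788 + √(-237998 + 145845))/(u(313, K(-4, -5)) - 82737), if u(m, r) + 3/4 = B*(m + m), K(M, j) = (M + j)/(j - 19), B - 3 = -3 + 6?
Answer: -983152/315927 - 4*I*√92153/315927 ≈ -3.112 - 0.0038435*I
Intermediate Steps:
B = 6 (B = 3 + (-3 + 6) = 3 + 3 = 6)
K(M, j) = (M + j)/(-19 + j)
u(m, r) = -¾ + 12*m (u(m, r) = -¾ + 6*(m + m) = -¾ + 6*(2*m) = -¾ + 12*m)
(245788 + √(-237998 + 145845))/(u(313, K(-4, -5)) - 82737) = (245788 + √(-237998 + 145845))/((-¾ + 12*313) - 82737) = (245788 + √(-92153))/((-¾ + 3756) - 82737) = (245788 + I*√92153)/(15021/4 - 82737) = (245788 + I*√92153)/(-315927/4) = (245788 + I*√92153)*(-4/315927) = -983152/315927 - 4*I*√92153/315927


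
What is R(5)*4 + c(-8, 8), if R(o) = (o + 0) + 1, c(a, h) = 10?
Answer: 34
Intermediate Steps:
R(o) = 1 + o (R(o) = o + 1 = 1 + o)
R(5)*4 + c(-8, 8) = (1 + 5)*4 + 10 = 6*4 + 10 = 24 + 10 = 34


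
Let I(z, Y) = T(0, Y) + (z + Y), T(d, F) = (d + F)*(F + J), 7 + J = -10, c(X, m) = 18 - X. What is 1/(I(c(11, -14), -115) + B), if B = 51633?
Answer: 1/66705 ≈ 1.4991e-5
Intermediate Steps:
J = -17 (J = -7 - 10 = -17)
T(d, F) = (-17 + F)*(F + d) (T(d, F) = (d + F)*(F - 17) = (F + d)*(-17 + F) = (-17 + F)*(F + d))
I(z, Y) = z + Y² - 16*Y (I(z, Y) = (Y² - 17*Y - 17*0 + Y*0) + (z + Y) = (Y² - 17*Y + 0 + 0) + (Y + z) = (Y² - 17*Y) + (Y + z) = z + Y² - 16*Y)
1/(I(c(11, -14), -115) + B) = 1/(((18 - 1*11) + (-115)² - 16*(-115)) + 51633) = 1/(((18 - 11) + 13225 + 1840) + 51633) = 1/((7 + 13225 + 1840) + 51633) = 1/(15072 + 51633) = 1/66705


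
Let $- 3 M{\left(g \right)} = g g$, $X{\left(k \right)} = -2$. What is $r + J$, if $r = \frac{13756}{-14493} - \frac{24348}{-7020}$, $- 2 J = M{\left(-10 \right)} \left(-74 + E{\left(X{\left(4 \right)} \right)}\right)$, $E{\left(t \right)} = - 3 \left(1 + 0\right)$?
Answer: $- \frac{3619753571}{2826135} \approx -1280.8$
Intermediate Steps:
$M{\left(g \right)} = - \frac{g^{2}}{3}$ ($M{\left(g \right)} = - \frac{g g}{3} = - \frac{g^{2}}{3}$)
$E{\left(t \right)} = -3$ ($E{\left(t \right)} = \left(-3\right) 1 = -3$)
$J = - \frac{3850}{3}$ ($J = - \frac{- \frac{\left(-10\right)^{2}}{3} \left(-74 - 3\right)}{2} = - \frac{\left(- \frac{1}{3}\right) 100 \left(-77\right)}{2} = - \frac{\left(- \frac{100}{3}\right) \left(-77\right)}{2} = \left(- \frac{1}{2}\right) \frac{7700}{3} = - \frac{3850}{3} \approx -1283.3$)
$r = \frac{7119679}{2826135}$ ($r = 13756 \left(- \frac{1}{14493}\right) - - \frac{2029}{585} = - \frac{13756}{14493} + \frac{2029}{585} = \frac{7119679}{2826135} \approx 2.5192$)
$r + J = \frac{7119679}{2826135} - \frac{3850}{3} = - \frac{3619753571}{2826135}$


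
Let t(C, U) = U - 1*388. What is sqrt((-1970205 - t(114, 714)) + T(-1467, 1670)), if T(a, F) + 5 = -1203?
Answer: I*sqrt(1971739) ≈ 1404.2*I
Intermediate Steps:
T(a, F) = -1208 (T(a, F) = -5 - 1203 = -1208)
t(C, U) = -388 + U (t(C, U) = U - 388 = -388 + U)
sqrt((-1970205 - t(114, 714)) + T(-1467, 1670)) = sqrt((-1970205 - (-388 + 714)) - 1208) = sqrt((-1970205 - 1*326) - 1208) = sqrt((-1970205 - 326) - 1208) = sqrt(-1970531 - 1208) = sqrt(-1971739) = I*sqrt(1971739)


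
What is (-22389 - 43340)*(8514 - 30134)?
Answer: 1421060980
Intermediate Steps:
(-22389 - 43340)*(8514 - 30134) = -65729*(-21620) = 1421060980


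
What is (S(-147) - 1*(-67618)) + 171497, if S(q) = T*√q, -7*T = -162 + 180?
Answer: 239115 - 18*I*√3 ≈ 2.3912e+5 - 31.177*I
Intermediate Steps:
T = -18/7 (T = -(-162 + 180)/7 = -⅐*18 = -18/7 ≈ -2.5714)
S(q) = -18*√q/7
(S(-147) - 1*(-67618)) + 171497 = (-18*I*√3 - 1*(-67618)) + 171497 = (-18*I*√3 + 67618) + 171497 = (67618 - 18*I*√3) + 171497 = 239115 - 18*I*√3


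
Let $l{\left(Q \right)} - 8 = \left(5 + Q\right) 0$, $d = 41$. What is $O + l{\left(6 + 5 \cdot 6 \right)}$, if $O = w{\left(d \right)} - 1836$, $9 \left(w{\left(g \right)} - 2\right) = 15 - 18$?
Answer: $- \frac{5479}{3} \approx -1826.3$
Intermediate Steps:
$w{\left(g \right)} = \frac{5}{3}$ ($w{\left(g \right)} = 2 + \frac{15 - 18}{9} = 2 + \frac{1}{9} \left(-3\right) = 2 - \frac{1}{3} = \frac{5}{3}$)
$O = - \frac{5503}{3}$ ($O = \frac{5}{3} - 1836 = - \frac{5503}{3} \approx -1834.3$)
$l{\left(Q \right)} = 8$ ($l{\left(Q \right)} = 8 + \left(5 + Q\right) 0 = 8 + 0 = 8$)
$O + l{\left(6 + 5 \cdot 6 \right)} = - \frac{5503}{3} + 8 = - \frac{5479}{3}$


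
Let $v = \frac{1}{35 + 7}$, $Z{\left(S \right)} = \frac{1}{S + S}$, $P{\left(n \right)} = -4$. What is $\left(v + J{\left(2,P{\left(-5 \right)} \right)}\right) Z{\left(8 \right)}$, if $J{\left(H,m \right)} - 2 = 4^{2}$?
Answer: $\frac{757}{672} \approx 1.1265$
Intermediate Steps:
$J{\left(H,m \right)} = 18$ ($J{\left(H,m \right)} = 2 + 4^{2} = 2 + 16 = 18$)
$Z{\left(S \right)} = \frac{1}{2 S}$
$v = \frac{1}{42} \approx 0.02381$
$\left(v + J{\left(2,P{\left(-5 \right)} \right)}\right) Z{\left(8 \right)} = \left(\frac{1}{42} + 18\right) \frac{1}{2 \cdot 8} = \frac{757 \cdot \frac{1}{2} \cdot \frac{1}{8}}{42} = \frac{757}{42} \cdot \frac{1}{16} = \frac{757}{672}$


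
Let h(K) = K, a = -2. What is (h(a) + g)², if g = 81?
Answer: 6241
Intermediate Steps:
(h(a) + g)² = (-2 + 81)² = 79² = 6241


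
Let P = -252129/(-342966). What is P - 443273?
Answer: -50675771863/114322 ≈ -4.4327e+5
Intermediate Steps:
P = 84043/114322 (P = -252129*(-1/342966) = 84043/114322 ≈ 0.73514)
P - 443273 = 84043/114322 - 443273 = -50675771863/114322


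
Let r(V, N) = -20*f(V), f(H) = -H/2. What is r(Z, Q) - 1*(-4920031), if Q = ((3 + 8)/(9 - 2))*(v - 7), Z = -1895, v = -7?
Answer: 4901081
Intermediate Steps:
f(H) = -H/2
Q = -22 (Q = ((3 + 8)/(9 - 2))*(-7 - 7) = (11/7)*(-14) = -22)
r(V, N) = 10*V (r(V, N) = -(-10)*V = 10*V)
r(Z, Q) - 1*(-4920031) = 10*(-1895) - 1*(-4920031) = -18950 + 4920031 = 4901081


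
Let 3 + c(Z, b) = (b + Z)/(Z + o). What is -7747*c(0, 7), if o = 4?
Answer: 38735/4 ≈ 9683.8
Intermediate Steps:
c(Z, b) = -3 + (Z + b)/(4 + Z) (c(Z, b) = -3 + (b + Z)/(Z + 4) = -3 + (Z + b)/(4 + Z))
-7747*c(0, 7) = -7747*(-12 + 7 - 2*0)/(4 + 0) = -7747*(-12 + 7 + 0)/4 = -7747*(-5)/4 = -7747*(-5/4) = 38735/4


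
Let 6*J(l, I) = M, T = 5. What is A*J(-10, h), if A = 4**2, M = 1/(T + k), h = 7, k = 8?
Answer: 8/39 ≈ 0.20513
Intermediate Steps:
M = 1/13 (M = 1/(5 + 8) = 1/13 ≈ 0.076923)
J(l, I) = 1/78 (J(l, I) = (1/6)*(1/13) = 1/78)
A = 16
A*J(-10, h) = 16*(1/78) = 8/39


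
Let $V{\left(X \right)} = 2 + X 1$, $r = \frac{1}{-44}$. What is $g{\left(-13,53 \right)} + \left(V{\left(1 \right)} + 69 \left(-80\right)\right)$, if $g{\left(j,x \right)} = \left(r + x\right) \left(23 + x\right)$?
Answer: $- \frac{16398}{11} \approx -1490.7$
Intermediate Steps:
$r = - \frac{1}{44} \approx -0.022727$
$V{\left(X \right)} = 2 + X$
$g{\left(j,x \right)} = \left(23 + x\right) \left(- \frac{1}{44} + x\right)$ ($g{\left(j,x \right)} = \left(- \frac{1}{44} + x\right) \left(23 + x\right) = \left(23 + x\right) \left(- \frac{1}{44} + x\right)$)
$g{\left(-13,53 \right)} + \left(V{\left(1 \right)} + 69 \left(-80\right)\right) = \left(- \frac{23}{44} + 53^{2} + \frac{1011}{44} \cdot 53\right) + \left(\left(2 + 1\right) + 69 \left(-80\right)\right) = \left(- \frac{23}{44} + 2809 + \frac{53583}{44}\right) + \left(3 - 5520\right) = \frac{44289}{11} - 5517 = - \frac{16398}{11}$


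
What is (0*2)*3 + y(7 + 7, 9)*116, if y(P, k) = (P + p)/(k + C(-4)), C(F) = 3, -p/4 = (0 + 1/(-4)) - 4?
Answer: 899/3 ≈ 299.67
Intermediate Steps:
p = 17 (p = -4*((0 + 1/(-4)) - 4) = -4*((0 - 1/4) - 4) = -4*(-1/4 - 4) = -4*(-17/4) = 17)
y(P, k) = (17 + P)/(3 + k) (y(P, k) = (P + 17)/(k + 3) = (17 + P)/(3 + k))
(0*2)*3 + y(7 + 7, 9)*116 = (0*2)*3 + ((17 + (7 + 7))/(3 + 9))*116 = 0*3 + ((17 + 14)/12)*116 = 0 + ((1/12)*31)*116 = 0 + (31/12)*116 = 0 + 899/3 = 899/3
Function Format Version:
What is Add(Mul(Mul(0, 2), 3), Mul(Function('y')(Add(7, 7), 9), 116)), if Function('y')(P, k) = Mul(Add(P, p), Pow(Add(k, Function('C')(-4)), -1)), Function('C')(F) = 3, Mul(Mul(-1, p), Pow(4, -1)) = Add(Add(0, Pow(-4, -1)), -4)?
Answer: Rational(899, 3) ≈ 299.67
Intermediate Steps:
p = 17 (p = Mul(-4, Add(Add(0, Pow(-4, -1)), -4)) = Mul(-4, Add(Add(0, Rational(-1, 4)), -4)) = Mul(-4, Add(Rational(-1, 4), -4)) = Mul(-4, Rational(-17, 4)) = 17)
Function('y')(P, k) = Mul(Pow(Add(3, k), -1), Add(17, P)) (Function('y')(P, k) = Mul(Add(P, 17), Pow(Add(k, 3), -1)) = Mul(Add(17, P), Pow(Add(3, k), -1)) = Mul(Pow(Add(3, k), -1), Add(17, P)))
Add(Mul(Mul(0, 2), 3), Mul(Function('y')(Add(7, 7), 9), 116)) = Add(Mul(Mul(0, 2), 3), Mul(Mul(Pow(Add(3, 9), -1), Add(17, Add(7, 7))), 116)) = Add(Mul(0, 3), Mul(Mul(Pow(12, -1), Add(17, 14)), 116)) = Add(0, Mul(Mul(Rational(1, 12), 31), 116)) = Add(0, Mul(Rational(31, 12), 116)) = Add(0, Rational(899, 3)) = Rational(899, 3)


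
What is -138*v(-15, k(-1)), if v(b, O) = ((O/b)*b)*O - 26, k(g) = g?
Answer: 3450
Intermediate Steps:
v(b, O) = -26 + O² (v(b, O) = O*O - 26 = O² - 26 = -26 + O²)
-138*v(-15, k(-1)) = -138*(-26 + (-1)²) = -138*(-26 + 1) = -138*(-25) = 3450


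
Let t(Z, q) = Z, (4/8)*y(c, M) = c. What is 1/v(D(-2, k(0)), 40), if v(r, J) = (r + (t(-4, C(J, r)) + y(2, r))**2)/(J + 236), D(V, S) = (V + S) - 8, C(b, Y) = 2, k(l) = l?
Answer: -138/5 ≈ -27.600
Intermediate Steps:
y(c, M) = 2*c
D(V, S) = -8 + S + V (D(V, S) = (S + V) - 8 = -8 + S + V)
v(r, J) = r/(236 + J) (v(r, J) = (r + (-4 + 2*2)**2)/(J + 236) = (r + (-4 + 4)**2)/(236 + J) = (r + 0**2)/(236 + J) = (r + 0)/(236 + J) = r/(236 + J))
1/v(D(-2, k(0)), 40) = 1/((-8 + 0 - 2)/(236 + 40)) = 1/(-10/276) = 1/(-10*1/276) = 1/(-5/138) = -138/5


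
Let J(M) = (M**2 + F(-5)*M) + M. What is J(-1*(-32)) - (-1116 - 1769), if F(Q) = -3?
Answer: 3845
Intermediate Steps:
J(M) = M**2 - 2*M (J(M) = (M**2 - 3*M) + M = M**2 - 2*M)
J(-1*(-32)) - (-1116 - 1769) = (-1*(-32))*(-2 - 1*(-32)) - (-1116 - 1769) = 32*(-2 + 32) - 1*(-2885) = 32*30 + 2885 = 960 + 2885 = 3845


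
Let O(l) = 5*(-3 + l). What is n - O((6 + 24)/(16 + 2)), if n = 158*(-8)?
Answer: -3772/3 ≈ -1257.3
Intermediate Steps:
n = -1264
O(l) = -15 + 5*l
n - O((6 + 24)/(16 + 2)) = -1264 - (-15 + 5*((6 + 24)/(16 + 2))) = -1264 - (-15 + 5*(30/18)) = -1264 - (-15 + 5*(30*(1/18))) = -1264 - (-15 + 5*(5/3)) = -1264 - (-15 + 25/3) = -1264 - 1*(-20/3) = -1264 + 20/3 = -3772/3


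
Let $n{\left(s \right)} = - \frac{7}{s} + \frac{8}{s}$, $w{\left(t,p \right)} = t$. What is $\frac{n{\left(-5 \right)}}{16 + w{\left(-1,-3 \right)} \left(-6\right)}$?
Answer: $- \frac{1}{110} \approx -0.0090909$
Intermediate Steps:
$n{\left(s \right)} = \frac{1}{s}$
$\frac{n{\left(-5 \right)}}{16 + w{\left(-1,-3 \right)} \left(-6\right)} = \frac{1}{\left(-5\right) \left(16 - -6\right)} = - \frac{1}{5 \left(16 + 6\right)} = - \frac{1}{5 \cdot 22} = \left(- \frac{1}{5}\right) \frac{1}{22} = - \frac{1}{110}$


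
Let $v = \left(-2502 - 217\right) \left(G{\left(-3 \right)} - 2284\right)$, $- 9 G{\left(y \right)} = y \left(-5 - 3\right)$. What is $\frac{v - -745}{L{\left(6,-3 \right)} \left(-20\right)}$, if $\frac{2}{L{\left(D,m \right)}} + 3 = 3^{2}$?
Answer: $- \frac{3730915}{4} \approx -9.3273 \cdot 10^{5}$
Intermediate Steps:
$L{\left(D,m \right)} = \frac{1}{3}$ ($L{\left(D,m \right)} = \frac{2}{-3 + 3^{2}} = \frac{2}{-3 + 9} = \frac{2}{6} = 2 \cdot \frac{1}{6} = \frac{1}{3}$)
$G{\left(y \right)} = \frac{8 y}{9}$ ($G{\left(y \right)} = - \frac{y \left(-5 - 3\right)}{9} = - \frac{y \left(-8\right)}{9} = - \frac{\left(-8\right) y}{9} = \frac{8 y}{9}$)
$v = \frac{18652340}{3}$ ($v = \left(-2502 - 217\right) \left(\frac{8}{9} \left(-3\right) - 2284\right) = - 2719 \left(- \frac{8}{3} - 2284\right) = \left(-2719\right) \left(- \frac{6860}{3}\right) = \frac{18652340}{3} \approx 6.2174 \cdot 10^{6}$)
$\frac{v - -745}{L{\left(6,-3 \right)} \left(-20\right)} = \frac{\frac{18652340}{3} - -745}{\frac{1}{3} \left(-20\right)} = \frac{\frac{18652340}{3} + 745}{- \frac{20}{3}} = \frac{18654575}{3} \left(- \frac{3}{20}\right) = - \frac{3730915}{4}$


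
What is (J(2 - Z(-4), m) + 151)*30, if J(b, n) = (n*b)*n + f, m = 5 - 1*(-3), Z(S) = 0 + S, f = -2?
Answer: 15990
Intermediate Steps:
Z(S) = S
m = 8 (m = 5 + 3 = 8)
J(b, n) = -2 + b*n**2 (J(b, n) = (n*b)*n - 2 = (b*n)*n - 2 = b*n**2 - 2 = -2 + b*n**2)
(J(2 - Z(-4), m) + 151)*30 = ((-2 + (2 - 1*(-4))*8**2) + 151)*30 = ((-2 + (2 + 4)*64) + 151)*30 = ((-2 + 6*64) + 151)*30 = ((-2 + 384) + 151)*30 = (382 + 151)*30 = 533*30 = 15990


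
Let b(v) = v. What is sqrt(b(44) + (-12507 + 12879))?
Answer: 4*sqrt(26) ≈ 20.396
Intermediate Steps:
sqrt(b(44) + (-12507 + 12879)) = sqrt(44 + (-12507 + 12879)) = sqrt(44 + 372) = sqrt(416) = 4*sqrt(26)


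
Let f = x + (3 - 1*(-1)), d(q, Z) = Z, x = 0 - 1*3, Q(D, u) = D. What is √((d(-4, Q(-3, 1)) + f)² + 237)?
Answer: √241 ≈ 15.524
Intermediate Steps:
x = -3 (x = 0 - 3 = -3)
f = 1 (f = -3 + (3 - 1*(-1)) = -3 + (3 + 1) = -3 + 4 = 1)
√((d(-4, Q(-3, 1)) + f)² + 237) = √((-3 + 1)² + 237) = √((-2)² + 237) = √(4 + 237) = √241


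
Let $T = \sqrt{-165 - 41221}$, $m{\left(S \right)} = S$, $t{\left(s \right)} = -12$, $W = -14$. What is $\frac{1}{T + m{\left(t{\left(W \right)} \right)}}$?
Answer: $- \frac{6}{20765} - \frac{i \sqrt{41386}}{41530} \approx -0.00028895 - 0.0048985 i$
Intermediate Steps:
$T = i \sqrt{41386}$ ($T = \sqrt{-41386} = i \sqrt{41386} \approx 203.44 i$)
$\frac{1}{T + m{\left(t{\left(W \right)} \right)}} = \frac{1}{i \sqrt{41386} - 12} = \frac{1}{-12 + i \sqrt{41386}}$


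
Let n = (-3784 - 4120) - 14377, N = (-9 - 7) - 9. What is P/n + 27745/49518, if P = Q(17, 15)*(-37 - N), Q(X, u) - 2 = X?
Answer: 29975069/52538598 ≈ 0.57053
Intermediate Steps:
N = -25 (N = -16 - 9 = -25)
Q(X, u) = 2 + X
n = -22281 (n = -7904 - 14377 = -22281)
P = -228 (P = (2 + 17)*(-37 - 1*(-25)) = 19*(-37 + 25) = 19*(-12) = -228)
P/n + 27745/49518 = -228/(-22281) + 27745/49518 = -228*(-1/22281) + 27745*(1/49518) = 76/7427 + 27745/49518 = 29975069/52538598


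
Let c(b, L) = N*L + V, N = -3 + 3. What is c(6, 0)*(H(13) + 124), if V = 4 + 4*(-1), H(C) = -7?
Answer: 0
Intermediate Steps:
V = 0 (V = 4 - 4 = 0)
N = 0
c(b, L) = 0 (c(b, L) = 0*L + 0 = 0 + 0 = 0)
c(6, 0)*(H(13) + 124) = 0*(-7 + 124) = 0*117 = 0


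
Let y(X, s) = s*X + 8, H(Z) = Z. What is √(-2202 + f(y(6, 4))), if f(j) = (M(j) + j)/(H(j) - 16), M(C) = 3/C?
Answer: I*√2252794/32 ≈ 46.904*I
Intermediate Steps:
y(X, s) = 8 + X*s (y(X, s) = X*s + 8 = 8 + X*s)
f(j) = (j + 3/j)/(-16 + j) (f(j) = (3/j + j)/(j - 16) = (j + 3/j)/(-16 + j))
√(-2202 + f(y(6, 4))) = √(-2202 + (3 + (8 + 6*4)²)/((8 + 6*4)*(-16 + (8 + 6*4)))) = √(-2202 + (3 + (8 + 24)²)/((8 + 24)*(-16 + (8 + 24)))) = √(-2202 + (3 + 32²)/(32*(-16 + 32))) = √(-2202 + (1/32)*(3 + 1024)/16) = √(-2202 + (1/32)*(1/16)*1027) = √(-2202 + 1027/512) = √(-1126397/512) = I*√2252794/32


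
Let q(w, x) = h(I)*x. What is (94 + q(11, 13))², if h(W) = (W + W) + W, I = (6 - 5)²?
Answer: 17689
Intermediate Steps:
I = 1 (I = 1² = 1)
h(W) = 3*W (h(W) = 2*W + W = 3*W)
q(w, x) = 3*x (q(w, x) = (3*1)*x = 3*x)
(94 + q(11, 13))² = (94 + 3*13)² = (94 + 39)² = 133² = 17689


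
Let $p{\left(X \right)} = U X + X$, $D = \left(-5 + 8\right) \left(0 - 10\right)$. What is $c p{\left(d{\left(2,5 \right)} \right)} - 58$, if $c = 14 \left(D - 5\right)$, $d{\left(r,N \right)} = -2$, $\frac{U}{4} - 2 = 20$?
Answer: $87162$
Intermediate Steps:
$U = 88$ ($U = 8 + 4 \cdot 20 = 8 + 80 = 88$)
$D = -30$ ($D = 3 \left(-10\right) = -30$)
$c = -490$ ($c = 14 \left(-30 - 5\right) = 14 \left(-35\right) = -490$)
$p{\left(X \right)} = 89 X$ ($p{\left(X \right)} = 88 X + X = 89 X$)
$c p{\left(d{\left(2,5 \right)} \right)} - 58 = - 490 \cdot 89 \left(-2\right) - 58 = \left(-490\right) \left(-178\right) - 58 = 87220 - 58 = 87162$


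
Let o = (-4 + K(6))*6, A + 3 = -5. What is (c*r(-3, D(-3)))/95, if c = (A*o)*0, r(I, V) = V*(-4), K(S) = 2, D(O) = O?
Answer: 0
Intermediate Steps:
A = -8 (A = -3 - 5 = -8)
o = -12 (o = (-4 + 2)*6 = -2*6 = -12)
r(I, V) = -4*V
c = 0 (c = -8*(-12)*0 = 96*0 = 0)
(c*r(-3, D(-3)))/95 = (0*(-4*(-3)))/95 = (0*12)*(1/95) = 0*(1/95) = 0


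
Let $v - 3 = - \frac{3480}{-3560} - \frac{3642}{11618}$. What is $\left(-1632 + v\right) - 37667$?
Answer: $- \frac{20315727982}{517001} \approx -39295.0$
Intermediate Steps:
$v = \frac{1894317}{517001}$ ($v = 3 - \left(- \frac{87}{89} + \frac{1821}{5809}\right) = 3 - - \frac{343314}{517001} = 3 + \left(\frac{87}{89} - \frac{1821}{5809}\right) = 3 + \frac{343314}{517001} = \frac{1894317}{517001} \approx 3.664$)
$\left(-1632 + v\right) - 37667 = \left(-1632 + \frac{1894317}{517001}\right) - 37667 = - \frac{841851315}{517001} - 37667 = - \frac{20315727982}{517001}$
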